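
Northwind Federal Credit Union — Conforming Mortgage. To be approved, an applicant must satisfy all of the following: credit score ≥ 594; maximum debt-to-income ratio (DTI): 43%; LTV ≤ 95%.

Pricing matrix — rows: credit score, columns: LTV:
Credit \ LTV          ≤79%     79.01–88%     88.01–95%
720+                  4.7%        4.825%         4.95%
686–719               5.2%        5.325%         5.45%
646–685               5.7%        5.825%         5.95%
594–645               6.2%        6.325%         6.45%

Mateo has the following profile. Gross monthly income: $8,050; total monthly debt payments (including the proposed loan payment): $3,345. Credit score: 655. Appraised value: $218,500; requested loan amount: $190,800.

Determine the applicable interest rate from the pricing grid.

Credit score 655 ≥ 594; DTI: 3,345 ÷ 8,050 = 41.6%, within the 43% cap
LTV: 190,800 ÷ 218,500 = 87.3%, within 95% cap
Credit 655 → row 646–685; LTV 87.3% → column 79.01–88%. Grid cell → 5.825%.

5.825%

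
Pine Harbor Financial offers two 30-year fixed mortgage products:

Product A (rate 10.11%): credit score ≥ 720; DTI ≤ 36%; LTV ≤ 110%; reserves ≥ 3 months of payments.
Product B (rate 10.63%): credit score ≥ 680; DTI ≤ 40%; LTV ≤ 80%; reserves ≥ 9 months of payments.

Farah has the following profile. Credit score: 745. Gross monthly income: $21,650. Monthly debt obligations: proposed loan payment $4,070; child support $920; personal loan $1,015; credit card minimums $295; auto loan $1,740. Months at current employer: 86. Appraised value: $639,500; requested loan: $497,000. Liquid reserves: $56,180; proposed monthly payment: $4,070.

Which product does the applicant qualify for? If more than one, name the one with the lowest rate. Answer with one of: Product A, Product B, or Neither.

Product B

Total debts = (4,070 + 920 + 1,015 + 295 + 1,740) = 8,040; DTI = 8,040/21,650 = 37.1%.
LTV = 497,000/639,500 = 77.7%.
Reserves = 56,180/4,070 = 13.8 months.
Product A: score 745 ≥ 720; DTI 37.1% > 36%; LTV 77.7% ≤ 110%; reserves 13.8 ≥ 3 mo → does not qualify.
Product B: score 745 ≥ 680; DTI 37.1% ≤ 40%; LTV 77.7% ≤ 80%; reserves 13.8 ≥ 9 mo → qualifies.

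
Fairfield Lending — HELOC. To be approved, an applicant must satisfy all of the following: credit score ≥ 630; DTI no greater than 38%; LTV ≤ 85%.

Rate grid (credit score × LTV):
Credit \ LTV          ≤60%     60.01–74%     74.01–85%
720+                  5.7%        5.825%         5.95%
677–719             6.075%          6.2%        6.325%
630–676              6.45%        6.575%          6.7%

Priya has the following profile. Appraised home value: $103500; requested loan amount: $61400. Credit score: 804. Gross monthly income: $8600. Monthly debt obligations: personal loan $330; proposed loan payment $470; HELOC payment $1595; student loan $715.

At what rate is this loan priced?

Credit score 804 ≥ 630; Total monthly debts = (330 + 470 + 1,595 + 715) = 3,110. Debt-to-income = 3,110/8,600 = 36.2% — meets 38% limit
Loan-to-value = 61,400/103,500 = 59.3% — pass (85% max)
Row: 804 falls in 720+. Column: 59.3% falls in ≤60%. Rate = 5.7%.

5.7%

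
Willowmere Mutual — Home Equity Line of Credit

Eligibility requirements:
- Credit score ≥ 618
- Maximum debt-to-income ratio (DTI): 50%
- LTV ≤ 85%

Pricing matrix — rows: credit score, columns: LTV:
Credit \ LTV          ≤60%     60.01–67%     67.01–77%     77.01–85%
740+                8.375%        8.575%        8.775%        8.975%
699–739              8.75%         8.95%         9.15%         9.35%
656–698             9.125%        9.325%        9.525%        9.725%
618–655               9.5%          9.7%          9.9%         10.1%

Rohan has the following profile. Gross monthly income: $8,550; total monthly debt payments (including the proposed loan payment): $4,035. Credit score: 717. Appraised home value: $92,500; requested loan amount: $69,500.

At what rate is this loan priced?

9.15%

Credit score 717 ≥ 618; DTI = 4,035/8,550 = 47.2% ≤ 50%
LTV: 69,500 ÷ 92,500 = 75.1%, within 85% cap
Row: 717 falls in 699–739. Column: 75.1% falls in 67.01–77%. Rate = 9.15%.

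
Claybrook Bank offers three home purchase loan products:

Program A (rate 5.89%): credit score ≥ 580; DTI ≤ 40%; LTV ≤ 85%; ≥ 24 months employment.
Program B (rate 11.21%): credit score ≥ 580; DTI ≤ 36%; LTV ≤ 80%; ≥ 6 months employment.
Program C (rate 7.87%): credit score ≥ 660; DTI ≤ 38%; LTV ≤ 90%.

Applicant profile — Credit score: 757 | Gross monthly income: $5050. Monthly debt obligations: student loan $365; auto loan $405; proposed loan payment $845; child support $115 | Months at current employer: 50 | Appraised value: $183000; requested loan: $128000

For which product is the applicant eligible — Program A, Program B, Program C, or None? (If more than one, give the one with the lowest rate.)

Total debts = (365 + 405 + 845 + 115) = 1,730; DTI = 1,730/5,050 = 34.3%.
LTV = 128,000/183,000 = 69.9%.
Program A: score 757 ≥ 580; DTI 34.3% ≤ 40%; LTV 69.9% ≤ 85%; employment 50 ≥ 24 mo → qualifies.
Program B: score 757 ≥ 580; DTI 34.3% ≤ 36%; LTV 69.9% ≤ 80%; employment 50 ≥ 6 mo → qualifies.
Program C: score 757 ≥ 660; DTI 34.3% ≤ 38%; LTV 69.9% ≤ 90% → qualifies.
Qualifying: Program A, Program B, Program C. Lowest rate is 5.89% → Program A.

Program A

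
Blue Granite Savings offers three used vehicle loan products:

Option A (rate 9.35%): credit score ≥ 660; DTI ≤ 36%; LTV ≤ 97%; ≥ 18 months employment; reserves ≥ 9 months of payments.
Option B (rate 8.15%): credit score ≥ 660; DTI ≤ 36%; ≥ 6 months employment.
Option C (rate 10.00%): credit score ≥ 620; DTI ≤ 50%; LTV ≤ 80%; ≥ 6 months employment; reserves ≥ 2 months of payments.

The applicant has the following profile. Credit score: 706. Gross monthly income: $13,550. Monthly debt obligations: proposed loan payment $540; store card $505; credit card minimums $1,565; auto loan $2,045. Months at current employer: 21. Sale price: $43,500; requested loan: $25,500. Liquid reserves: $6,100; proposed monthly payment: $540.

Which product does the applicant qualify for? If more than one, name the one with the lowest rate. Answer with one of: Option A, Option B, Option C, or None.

Option B

Total debts = (540 + 505 + 1,565 + 2,045) = 4,655; DTI = 4,655/13,550 = 34.4%.
LTV = 25,500/43,500 = 58.6%.
Reserves = 6,100/540 = 11.3 months.
Option A: score 706 ≥ 660; DTI 34.4% ≤ 36%; LTV 58.6% ≤ 97%; employment 21 ≥ 18 mo; reserves 11.3 ≥ 9 mo → qualifies.
Option B: score 706 ≥ 660; DTI 34.4% ≤ 36%; employment 21 ≥ 6 mo → qualifies.
Option C: score 706 ≥ 620; DTI 34.4% ≤ 50%; LTV 58.6% ≤ 80%; employment 21 ≥ 6 mo; reserves 11.3 ≥ 2 mo → qualifies.
Qualifying: Option A, Option B, Option C. Lowest rate is 8.15% → Option B.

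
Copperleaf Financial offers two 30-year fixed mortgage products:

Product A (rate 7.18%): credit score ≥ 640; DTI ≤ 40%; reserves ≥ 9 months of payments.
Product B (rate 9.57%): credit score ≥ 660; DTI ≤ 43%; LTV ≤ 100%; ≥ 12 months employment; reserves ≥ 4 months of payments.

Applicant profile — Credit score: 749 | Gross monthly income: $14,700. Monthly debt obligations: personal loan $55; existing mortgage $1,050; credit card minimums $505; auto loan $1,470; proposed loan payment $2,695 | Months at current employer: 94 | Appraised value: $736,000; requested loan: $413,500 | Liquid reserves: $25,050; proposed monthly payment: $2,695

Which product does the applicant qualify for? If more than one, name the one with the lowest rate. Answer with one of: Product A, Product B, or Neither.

Product A

Total debts = (55 + 1,050 + 505 + 1,470 + 2,695) = 5,775; DTI = 5,775/14,700 = 39.3%.
LTV = 413,500/736,000 = 56.2%.
Reserves = 25,050/2,695 = 9.3 months.
Product A: score 749 ≥ 640; DTI 39.3% ≤ 40%; reserves 9.3 ≥ 9 mo → qualifies.
Product B: score 749 ≥ 660; DTI 39.3% ≤ 43%; LTV 56.2% ≤ 100%; employment 94 ≥ 12 mo; reserves 9.3 ≥ 4 mo → qualifies.
Qualifying: Product A, Product B. Lowest rate is 7.18% → Product A.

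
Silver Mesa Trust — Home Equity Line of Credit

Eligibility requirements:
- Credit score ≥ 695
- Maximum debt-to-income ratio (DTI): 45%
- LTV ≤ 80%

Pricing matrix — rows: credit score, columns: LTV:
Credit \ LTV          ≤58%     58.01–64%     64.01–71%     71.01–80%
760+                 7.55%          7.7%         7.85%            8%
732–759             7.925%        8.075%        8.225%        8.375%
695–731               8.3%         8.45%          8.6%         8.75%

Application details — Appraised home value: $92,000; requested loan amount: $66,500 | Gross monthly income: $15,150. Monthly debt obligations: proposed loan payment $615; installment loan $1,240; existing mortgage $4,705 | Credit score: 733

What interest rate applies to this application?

8.375%

Credit score 733 ≥ 695; Total monthly debts = (615 + 1,240 + 4,705) = 6,560. DTI: 6,560 ÷ 15,150 = 43.3%, within the 45% cap
LTV = 66,500/92,000 = 72.3% ≤ 80%
Score 733 is in the 732–759 band; LTV 72.3% is in the 71.01–80% band → 8.375%.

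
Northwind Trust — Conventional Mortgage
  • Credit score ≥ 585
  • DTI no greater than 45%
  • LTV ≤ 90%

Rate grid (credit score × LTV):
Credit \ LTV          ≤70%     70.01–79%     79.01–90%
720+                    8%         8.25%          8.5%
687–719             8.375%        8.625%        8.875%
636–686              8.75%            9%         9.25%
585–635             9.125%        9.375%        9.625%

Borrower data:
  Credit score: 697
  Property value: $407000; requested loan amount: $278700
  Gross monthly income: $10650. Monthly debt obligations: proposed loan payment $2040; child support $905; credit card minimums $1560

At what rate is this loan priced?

8.375%

Credit score 697 ≥ 585; Total monthly debts = (2,040 + 905 + 1,560) = 4,505. DTI: 4,505 ÷ 10,650 = 42.3%, within the 45% cap
Loan-to-value = 278,700/407,000 = 68.5% — pass (90% max)
Credit 697 → row 687–719; LTV 68.5% → column ≤70%. Grid cell → 8.375%.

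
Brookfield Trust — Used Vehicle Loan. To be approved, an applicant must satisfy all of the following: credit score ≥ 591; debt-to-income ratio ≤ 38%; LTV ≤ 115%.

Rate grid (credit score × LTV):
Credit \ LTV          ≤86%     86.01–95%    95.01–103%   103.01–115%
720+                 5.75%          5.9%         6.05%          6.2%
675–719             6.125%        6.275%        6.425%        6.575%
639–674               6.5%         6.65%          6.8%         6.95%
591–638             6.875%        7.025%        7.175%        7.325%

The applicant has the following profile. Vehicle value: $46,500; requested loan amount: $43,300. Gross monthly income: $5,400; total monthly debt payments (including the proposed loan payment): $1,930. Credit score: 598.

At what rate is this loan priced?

Credit score 598 ≥ 591; DTI: 1,930 ÷ 5,400 = 35.7%, within the 38% cap
LTV: 43,300 ÷ 46,500 = 93.1%, within 115% cap
Score 598 is in the 591–638 band; LTV 93.1% is in the 86.01–95% band → 7.025%.

7.025%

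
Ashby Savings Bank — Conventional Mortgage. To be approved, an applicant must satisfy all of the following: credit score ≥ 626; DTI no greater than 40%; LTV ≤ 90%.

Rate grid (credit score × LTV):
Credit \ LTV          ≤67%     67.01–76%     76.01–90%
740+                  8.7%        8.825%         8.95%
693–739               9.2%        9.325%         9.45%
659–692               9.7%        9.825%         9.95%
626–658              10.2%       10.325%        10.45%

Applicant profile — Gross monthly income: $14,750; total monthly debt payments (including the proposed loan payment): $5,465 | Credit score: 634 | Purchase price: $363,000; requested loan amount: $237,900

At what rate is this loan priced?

Credit score 634 ≥ 626; DTI = 5,465/14,750 = 37.1% ≤ 40%
LTV = 237,900/363,000 = 65.5% ≤ 90%
Credit 634 → row 626–658; LTV 65.5% → column ≤67%. Grid cell → 10.2%.

10.2%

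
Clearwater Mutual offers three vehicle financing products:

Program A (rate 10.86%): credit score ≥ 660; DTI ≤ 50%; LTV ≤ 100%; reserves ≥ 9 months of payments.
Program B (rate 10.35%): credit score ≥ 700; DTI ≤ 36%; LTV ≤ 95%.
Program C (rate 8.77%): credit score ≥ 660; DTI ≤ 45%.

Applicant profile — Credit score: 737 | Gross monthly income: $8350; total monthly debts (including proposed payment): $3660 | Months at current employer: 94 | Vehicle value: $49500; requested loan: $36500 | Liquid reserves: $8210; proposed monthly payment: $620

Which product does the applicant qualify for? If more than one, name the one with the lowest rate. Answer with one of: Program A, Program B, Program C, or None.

Program C

DTI = 3,660/8,350 = 43.8%.
LTV = 36,500/49,500 = 73.7%.
Reserves = 8,210/620 = 13.2 months.
Program A: score 737 ≥ 660; DTI 43.8% ≤ 50%; LTV 73.7% ≤ 100%; reserves 13.2 ≥ 9 mo → qualifies.
Program B: score 737 ≥ 700; DTI 43.8% > 36%; LTV 73.7% ≤ 95% → does not qualify.
Program C: score 737 ≥ 660; DTI 43.8% ≤ 45% → qualifies.
Qualifying: Program A, Program C. Lowest rate is 8.77% → Program C.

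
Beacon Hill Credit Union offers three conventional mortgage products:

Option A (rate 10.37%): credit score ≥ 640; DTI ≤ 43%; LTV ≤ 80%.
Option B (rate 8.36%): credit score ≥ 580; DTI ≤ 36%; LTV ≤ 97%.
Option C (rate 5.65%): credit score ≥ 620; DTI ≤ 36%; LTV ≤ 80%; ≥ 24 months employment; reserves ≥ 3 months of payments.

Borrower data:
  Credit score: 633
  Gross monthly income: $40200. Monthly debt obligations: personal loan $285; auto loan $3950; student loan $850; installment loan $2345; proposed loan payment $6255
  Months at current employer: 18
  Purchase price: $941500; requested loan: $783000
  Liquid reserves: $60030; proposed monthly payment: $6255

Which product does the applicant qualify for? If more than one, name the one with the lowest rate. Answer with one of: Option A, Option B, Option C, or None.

Total debts = (285 + 3,950 + 850 + 2,345 + 6,255) = 13,685; DTI = 13,685/40,200 = 34%.
LTV = 783,000/941,500 = 83.2%.
Reserves = 60,030/6,255 = 9.6 months.
Option A: score 633 < 640; DTI 34% ≤ 43%; LTV 83.2% > 80% → does not qualify.
Option B: score 633 ≥ 580; DTI 34% ≤ 36%; LTV 83.2% ≤ 97% → qualifies.
Option C: score 633 ≥ 620; DTI 34% ≤ 36%; LTV 83.2% > 80%; employment 18 < 24 mo; reserves 9.6 ≥ 3 mo → does not qualify.

Option B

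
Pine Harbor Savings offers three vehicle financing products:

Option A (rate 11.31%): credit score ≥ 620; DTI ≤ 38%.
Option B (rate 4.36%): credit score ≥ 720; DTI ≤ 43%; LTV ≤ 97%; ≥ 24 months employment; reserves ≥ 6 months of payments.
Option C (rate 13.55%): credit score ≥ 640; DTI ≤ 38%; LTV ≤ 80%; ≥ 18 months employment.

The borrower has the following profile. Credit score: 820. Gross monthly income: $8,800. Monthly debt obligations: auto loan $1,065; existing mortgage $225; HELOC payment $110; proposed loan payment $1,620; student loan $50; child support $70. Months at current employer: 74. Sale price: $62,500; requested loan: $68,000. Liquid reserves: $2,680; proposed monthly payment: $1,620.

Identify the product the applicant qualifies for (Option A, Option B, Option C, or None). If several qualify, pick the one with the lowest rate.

Total debts = (1,065 + 225 + 110 + 1,620 + 50 + 70) = 3,140; DTI = 3,140/8,800 = 35.7%.
LTV = 68,000/62,500 = 108.8%.
Reserves = 2,680/1,620 = 1.7 months.
Option A: score 820 ≥ 620; DTI 35.7% ≤ 38% → qualifies.
Option B: score 820 ≥ 720; DTI 35.7% ≤ 43%; LTV 108.8% > 97%; employment 74 ≥ 24 mo; reserves 1.7 < 6 mo → does not qualify.
Option C: score 820 ≥ 640; DTI 35.7% ≤ 38%; LTV 108.8% > 80%; employment 74 ≥ 18 mo → does not qualify.

Option A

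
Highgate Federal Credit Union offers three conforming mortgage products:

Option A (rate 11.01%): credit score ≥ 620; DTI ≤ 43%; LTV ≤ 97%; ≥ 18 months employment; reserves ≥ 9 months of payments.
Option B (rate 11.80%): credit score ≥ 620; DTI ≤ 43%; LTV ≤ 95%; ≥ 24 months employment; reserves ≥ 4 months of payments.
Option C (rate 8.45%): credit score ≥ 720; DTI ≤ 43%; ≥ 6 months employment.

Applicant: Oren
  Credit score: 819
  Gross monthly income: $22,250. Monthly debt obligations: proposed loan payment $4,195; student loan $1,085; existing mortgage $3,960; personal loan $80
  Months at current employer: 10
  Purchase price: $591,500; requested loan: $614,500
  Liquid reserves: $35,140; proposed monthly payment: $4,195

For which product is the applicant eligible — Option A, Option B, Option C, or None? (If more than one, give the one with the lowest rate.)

Option C

Total debts = (4,195 + 1,085 + 3,960 + 80) = 9,320; DTI = 9,320/22,250 = 41.9%.
LTV = 614,500/591,500 = 103.9%.
Reserves = 35,140/4,195 = 8.4 months.
Option A: score 819 ≥ 620; DTI 41.9% ≤ 43%; LTV 103.9% > 97%; employment 10 < 18 mo; reserves 8.4 < 9 mo → does not qualify.
Option B: score 819 ≥ 620; DTI 41.9% ≤ 43%; LTV 103.9% > 95%; employment 10 < 24 mo; reserves 8.4 ≥ 4 mo → does not qualify.
Option C: score 819 ≥ 720; DTI 41.9% ≤ 43%; employment 10 ≥ 6 mo → qualifies.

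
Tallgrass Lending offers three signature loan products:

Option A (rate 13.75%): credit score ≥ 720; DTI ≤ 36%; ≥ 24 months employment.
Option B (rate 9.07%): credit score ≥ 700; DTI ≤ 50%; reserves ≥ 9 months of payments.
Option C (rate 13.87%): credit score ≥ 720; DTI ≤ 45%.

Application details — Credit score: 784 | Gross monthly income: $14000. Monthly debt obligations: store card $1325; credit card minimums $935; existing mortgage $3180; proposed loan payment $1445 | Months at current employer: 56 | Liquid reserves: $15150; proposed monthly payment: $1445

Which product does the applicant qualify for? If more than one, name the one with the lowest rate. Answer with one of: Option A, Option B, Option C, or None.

Total debts = (1,325 + 935 + 3,180 + 1,445) = 6,885; DTI = 6,885/14,000 = 49.2%.
Reserves = 15,150/1,445 = 10.5 months.
Option A: score 784 ≥ 720; DTI 49.2% > 36%; employment 56 ≥ 24 mo → does not qualify.
Option B: score 784 ≥ 700; DTI 49.2% ≤ 50%; reserves 10.5 ≥ 9 mo → qualifies.
Option C: score 784 ≥ 720; DTI 49.2% > 45% → does not qualify.

Option B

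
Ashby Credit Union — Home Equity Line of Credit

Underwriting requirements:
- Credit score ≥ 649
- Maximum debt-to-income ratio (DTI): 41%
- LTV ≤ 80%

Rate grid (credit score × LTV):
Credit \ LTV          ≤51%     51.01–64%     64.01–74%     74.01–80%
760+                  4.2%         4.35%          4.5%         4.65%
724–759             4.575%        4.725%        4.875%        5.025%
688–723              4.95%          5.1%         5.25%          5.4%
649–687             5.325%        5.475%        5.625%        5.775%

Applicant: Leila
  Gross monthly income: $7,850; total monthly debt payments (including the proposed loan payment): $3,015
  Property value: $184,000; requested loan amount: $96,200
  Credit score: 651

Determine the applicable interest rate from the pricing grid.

Credit score 651 ≥ 649; Debt-to-income = 3,015/7,850 = 38.4% — meets 41% limit
LTV = 96,200/184,000 = 52.3% ≤ 80%
Row: 651 falls in 649–687. Column: 52.3% falls in 51.01–64%. Rate = 5.475%.

5.475%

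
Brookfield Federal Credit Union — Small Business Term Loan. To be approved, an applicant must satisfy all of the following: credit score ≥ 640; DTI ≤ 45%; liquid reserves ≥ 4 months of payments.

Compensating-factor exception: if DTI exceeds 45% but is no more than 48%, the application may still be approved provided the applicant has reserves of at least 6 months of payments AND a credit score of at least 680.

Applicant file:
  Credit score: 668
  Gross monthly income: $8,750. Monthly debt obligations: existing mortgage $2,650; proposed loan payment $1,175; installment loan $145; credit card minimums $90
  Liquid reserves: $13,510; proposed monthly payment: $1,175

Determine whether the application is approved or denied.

Denied

Credit score 668 ≥ 640 (meets base)
Total debts = (2,650 + 1,175 + 145 + 90) = 4,060. DTI: 4,060 ÷ 8,750 = 46.4%, over the 45% base limit.
Reserves: 13,510 ÷ 1,175 = 11.5 months (meets 4-month minimum)
46.4% falls in the override range (45%–48%), so the compensating-factor test applies.
Reserves 11.5 ≥ 6 months; credit score 668 < 680.
Override conditions not both satisfied; exception does not apply.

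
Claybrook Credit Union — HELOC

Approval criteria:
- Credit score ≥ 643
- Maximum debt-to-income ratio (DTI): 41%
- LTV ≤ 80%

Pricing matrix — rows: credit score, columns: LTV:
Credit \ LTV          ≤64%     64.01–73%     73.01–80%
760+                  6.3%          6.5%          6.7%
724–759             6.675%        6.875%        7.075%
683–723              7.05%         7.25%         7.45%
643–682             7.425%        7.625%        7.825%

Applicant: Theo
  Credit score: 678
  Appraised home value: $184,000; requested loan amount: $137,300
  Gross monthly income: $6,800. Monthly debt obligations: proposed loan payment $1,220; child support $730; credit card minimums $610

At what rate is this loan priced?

7.825%

Credit score 678 ≥ 643; Total monthly debts = (1,220 + 730 + 610) = 2,560. DTI = 2,560/6,800 = 37.6% ≤ 41%
LTV: 137,300 ÷ 184,000 = 74.6%, within 80% cap
Score 678 is in the 643–682 band; LTV 74.6% is in the 73.01–80% band → 7.825%.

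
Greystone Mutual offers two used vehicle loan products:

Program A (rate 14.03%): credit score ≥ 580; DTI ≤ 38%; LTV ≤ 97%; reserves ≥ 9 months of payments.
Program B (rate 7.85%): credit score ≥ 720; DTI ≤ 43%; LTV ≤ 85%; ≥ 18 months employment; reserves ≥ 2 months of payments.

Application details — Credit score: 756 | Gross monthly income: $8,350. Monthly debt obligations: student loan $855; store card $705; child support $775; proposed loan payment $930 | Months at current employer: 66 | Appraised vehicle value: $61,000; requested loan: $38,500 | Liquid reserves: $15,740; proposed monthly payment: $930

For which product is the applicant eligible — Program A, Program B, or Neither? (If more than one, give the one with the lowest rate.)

Program B

Total debts = (855 + 705 + 775 + 930) = 3,265; DTI = 3,265/8,350 = 39.1%.
LTV = 38,500/61,000 = 63.1%.
Reserves = 15,740/930 = 16.9 months.
Program A: score 756 ≥ 580; DTI 39.1% > 38%; LTV 63.1% ≤ 97%; reserves 16.9 ≥ 9 mo → does not qualify.
Program B: score 756 ≥ 720; DTI 39.1% ≤ 43%; LTV 63.1% ≤ 85%; employment 66 ≥ 18 mo; reserves 16.9 ≥ 2 mo → qualifies.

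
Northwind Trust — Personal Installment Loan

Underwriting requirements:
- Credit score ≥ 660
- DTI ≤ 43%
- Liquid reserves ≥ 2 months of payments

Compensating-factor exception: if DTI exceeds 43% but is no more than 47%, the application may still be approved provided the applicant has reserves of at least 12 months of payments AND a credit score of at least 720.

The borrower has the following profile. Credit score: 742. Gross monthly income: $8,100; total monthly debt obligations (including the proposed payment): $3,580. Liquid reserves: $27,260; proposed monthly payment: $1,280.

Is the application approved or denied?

Approved

Credit score 742 ≥ 660 (meets base)
DTI: 3,580 ÷ 8,100 = 44.2%, over the 43% base limit.
Liquid reserves cover 27,260/1,280 = 21.3 months — ≥ 2 required
44.2% falls in the override range (43%–47%), so the compensating-factor test applies.
Reserves 21.3 ≥ 12 months; credit score 742 ≥ 720.
Both override conditions satisfied; DTI exception granted.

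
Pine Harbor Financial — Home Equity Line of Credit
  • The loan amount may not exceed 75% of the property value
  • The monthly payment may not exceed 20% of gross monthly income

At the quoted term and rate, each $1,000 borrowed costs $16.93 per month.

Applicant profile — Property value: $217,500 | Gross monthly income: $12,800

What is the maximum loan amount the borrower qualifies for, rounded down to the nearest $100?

$151,200

Payment cap: 20% × $12,800 = $2,560/month.
At $16.93 per $1,000, that supports 2,560/16.93 × 1,000 ≈ $151,210 → $151,200.
LTV cap: 75% × $217,500 = $163,125 → $163,100.
Binding constraint: payment-to-income.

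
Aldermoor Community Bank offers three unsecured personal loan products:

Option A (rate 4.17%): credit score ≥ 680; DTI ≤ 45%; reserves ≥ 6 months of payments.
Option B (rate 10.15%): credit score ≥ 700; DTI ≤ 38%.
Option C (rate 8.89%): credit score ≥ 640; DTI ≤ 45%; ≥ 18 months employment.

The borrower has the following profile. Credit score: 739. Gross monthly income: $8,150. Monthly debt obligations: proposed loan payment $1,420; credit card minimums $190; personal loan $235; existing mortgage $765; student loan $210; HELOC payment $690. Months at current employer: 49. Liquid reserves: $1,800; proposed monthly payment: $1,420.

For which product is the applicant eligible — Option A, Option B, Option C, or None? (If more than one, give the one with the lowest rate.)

Total debts = (1,420 + 190 + 235 + 765 + 210 + 690) = 3,510; DTI = 3,510/8,150 = 43.1%.
Reserves = 1,800/1,420 = 1.3 months.
Option A: score 739 ≥ 680; DTI 43.1% ≤ 45%; reserves 1.3 < 6 mo → does not qualify.
Option B: score 739 ≥ 700; DTI 43.1% > 38% → does not qualify.
Option C: score 739 ≥ 640; DTI 43.1% ≤ 45%; employment 49 ≥ 18 mo → qualifies.

Option C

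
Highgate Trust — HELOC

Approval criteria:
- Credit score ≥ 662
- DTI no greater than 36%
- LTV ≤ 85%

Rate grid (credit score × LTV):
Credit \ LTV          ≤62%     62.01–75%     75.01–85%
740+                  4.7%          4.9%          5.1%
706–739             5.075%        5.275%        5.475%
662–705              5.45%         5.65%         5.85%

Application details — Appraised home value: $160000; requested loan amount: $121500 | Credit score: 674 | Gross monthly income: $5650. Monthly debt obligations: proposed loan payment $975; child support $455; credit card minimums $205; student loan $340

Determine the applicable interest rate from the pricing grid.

5.85%

Credit score 674 ≥ 662; Total monthly debts = (975 + 455 + 205 + 340) = 1,975. DTI: 1,975 ÷ 5,650 = 35%, within the 36% cap
LTV: 121,500 ÷ 160,000 = 75.9%, within 85% cap
Row: 674 falls in 662–705. Column: 75.9% falls in 75.01–85%. Rate = 5.85%.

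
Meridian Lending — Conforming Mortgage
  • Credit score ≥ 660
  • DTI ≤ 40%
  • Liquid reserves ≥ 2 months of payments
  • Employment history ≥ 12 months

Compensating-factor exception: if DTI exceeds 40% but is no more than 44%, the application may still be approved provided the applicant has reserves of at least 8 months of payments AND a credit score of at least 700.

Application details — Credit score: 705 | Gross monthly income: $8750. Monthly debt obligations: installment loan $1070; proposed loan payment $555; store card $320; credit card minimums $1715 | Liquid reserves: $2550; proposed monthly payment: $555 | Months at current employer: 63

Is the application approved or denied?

Denied

Credit score 705 ≥ 660 (meets base)
Total debts = (1,070 + 555 + 320 + 1,715) = 3,660. DTI: 3,660 ÷ 8,750 = 41.8%, over the 40% base limit.
Liquid reserves cover 2,550/555 = 4.6 months — ≥ 2 required
Employment 63 ≥ 12 months
41.8% falls in the override range (40%–44%), so the compensating-factor test applies.
Override check — reserves: 4.6 mo (short of 8); score: 705 (ok).
Override conditions not both satisfied; exception does not apply.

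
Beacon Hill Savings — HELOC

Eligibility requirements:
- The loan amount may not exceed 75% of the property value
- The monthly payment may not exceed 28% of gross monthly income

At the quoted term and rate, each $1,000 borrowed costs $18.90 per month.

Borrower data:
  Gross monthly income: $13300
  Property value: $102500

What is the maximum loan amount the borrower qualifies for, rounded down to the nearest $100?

$76,800

Payment cap: 28% × $13,300 = $3,724/month.
At $18.90 per $1,000, that supports 3,724/18.90 × 1,000 ≈ $197,037 → $197,000.
LTV cap: 75% × $102,500 = $76,875 → $76,800.
Binding constraint: loan-to-value.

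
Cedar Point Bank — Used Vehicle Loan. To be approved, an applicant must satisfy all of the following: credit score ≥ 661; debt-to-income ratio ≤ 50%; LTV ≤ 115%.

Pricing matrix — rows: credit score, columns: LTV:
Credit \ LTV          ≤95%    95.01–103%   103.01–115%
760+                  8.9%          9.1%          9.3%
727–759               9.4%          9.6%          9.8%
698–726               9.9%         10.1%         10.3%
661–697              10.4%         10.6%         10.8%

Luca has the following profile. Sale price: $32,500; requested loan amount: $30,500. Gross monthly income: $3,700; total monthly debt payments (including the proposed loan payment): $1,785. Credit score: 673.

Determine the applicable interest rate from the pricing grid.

Credit score 673 ≥ 661; Debt-to-income = 1,785/3,700 = 48.2% — meets 50% limit
LTV = 30,500/32,500 = 93.8% ≤ 115%
Credit 673 → row 661–697; LTV 93.8% → column ≤95%. Grid cell → 10.4%.

10.4%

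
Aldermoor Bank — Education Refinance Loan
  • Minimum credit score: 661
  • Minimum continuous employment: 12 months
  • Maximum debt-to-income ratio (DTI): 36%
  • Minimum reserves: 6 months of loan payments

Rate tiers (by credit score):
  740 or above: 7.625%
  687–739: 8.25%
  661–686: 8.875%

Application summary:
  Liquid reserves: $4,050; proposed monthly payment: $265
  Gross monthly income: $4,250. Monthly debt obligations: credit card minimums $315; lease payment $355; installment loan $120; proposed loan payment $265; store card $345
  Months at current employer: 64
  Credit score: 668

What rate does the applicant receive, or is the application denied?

Credit score 668 ≥ 661 (meets minimum)
Reserves = 4,050/265 = 15.3 months ≥ 6
Total monthly debts = (315 + 355 + 120 + 265 + 345) = 1,400. DTI = 1,400/4,250 = 32.9% ≤ 36%
Employment 64 ≥ 12 months
All requirements met. Score 668 falls in the 661–686 tier → 8.875%.

Approved at 8.875%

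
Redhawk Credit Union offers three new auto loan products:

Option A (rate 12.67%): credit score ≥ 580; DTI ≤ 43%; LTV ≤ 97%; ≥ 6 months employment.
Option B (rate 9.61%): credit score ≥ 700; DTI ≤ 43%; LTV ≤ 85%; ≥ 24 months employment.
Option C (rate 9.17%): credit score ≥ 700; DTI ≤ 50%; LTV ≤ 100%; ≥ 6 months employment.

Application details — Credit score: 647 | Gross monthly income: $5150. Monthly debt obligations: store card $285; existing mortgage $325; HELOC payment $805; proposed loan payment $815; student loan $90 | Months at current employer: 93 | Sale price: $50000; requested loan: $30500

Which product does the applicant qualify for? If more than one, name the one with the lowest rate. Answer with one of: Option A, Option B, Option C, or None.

None

Total debts = (285 + 325 + 805 + 815 + 90) = 2,320; DTI = 2,320/5,150 = 45%.
LTV = 30,500/50,000 = 61%.
Option A: score 647 ≥ 580; DTI 45% > 43%; LTV 61% ≤ 97%; employment 93 ≥ 6 mo → does not qualify.
Option B: score 647 < 700; DTI 45% > 43%; LTV 61% ≤ 85%; employment 93 ≥ 24 mo → does not qualify.
Option C: score 647 < 700; DTI 45% ≤ 50%; LTV 61% ≤ 100%; employment 93 ≥ 6 mo → does not qualify.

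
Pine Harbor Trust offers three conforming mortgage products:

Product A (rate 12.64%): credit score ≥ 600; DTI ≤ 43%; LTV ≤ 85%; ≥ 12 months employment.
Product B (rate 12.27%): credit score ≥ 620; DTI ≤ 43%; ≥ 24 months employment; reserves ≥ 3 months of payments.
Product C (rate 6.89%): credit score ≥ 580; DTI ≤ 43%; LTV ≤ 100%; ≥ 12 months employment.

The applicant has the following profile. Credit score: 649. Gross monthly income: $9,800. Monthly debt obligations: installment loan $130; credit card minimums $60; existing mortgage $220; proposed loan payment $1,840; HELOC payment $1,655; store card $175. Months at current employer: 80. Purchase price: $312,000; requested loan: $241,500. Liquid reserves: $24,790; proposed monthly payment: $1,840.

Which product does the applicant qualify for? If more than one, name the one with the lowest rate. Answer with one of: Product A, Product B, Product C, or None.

Total debts = (130 + 60 + 220 + 1,840 + 1,655 + 175) = 4,080; DTI = 4,080/9,800 = 41.6%.
LTV = 241,500/312,000 = 77.4%.
Reserves = 24,790/1,840 = 13.5 months.
Product A: score 649 ≥ 600; DTI 41.6% ≤ 43%; LTV 77.4% ≤ 85%; employment 80 ≥ 12 mo → qualifies.
Product B: score 649 ≥ 620; DTI 41.6% ≤ 43%; employment 80 ≥ 24 mo; reserves 13.5 ≥ 3 mo → qualifies.
Product C: score 649 ≥ 580; DTI 41.6% ≤ 43%; LTV 77.4% ≤ 100%; employment 80 ≥ 12 mo → qualifies.
Qualifying: Product A, Product B, Product C. Lowest rate is 6.89% → Product C.

Product C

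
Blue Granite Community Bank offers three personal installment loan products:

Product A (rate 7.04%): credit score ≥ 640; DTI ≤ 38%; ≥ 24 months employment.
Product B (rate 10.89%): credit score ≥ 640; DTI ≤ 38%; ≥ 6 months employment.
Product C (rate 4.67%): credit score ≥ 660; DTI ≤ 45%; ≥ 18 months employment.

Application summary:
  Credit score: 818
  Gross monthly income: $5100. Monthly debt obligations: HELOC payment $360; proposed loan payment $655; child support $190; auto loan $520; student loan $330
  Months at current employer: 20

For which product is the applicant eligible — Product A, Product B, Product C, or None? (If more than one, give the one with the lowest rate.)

Total debts = (360 + 655 + 190 + 520 + 330) = 2,055; DTI = 2,055/5,100 = 40.3%.
Product A: score 818 ≥ 640; DTI 40.3% > 38%; employment 20 < 24 mo → does not qualify.
Product B: score 818 ≥ 640; DTI 40.3% > 38%; employment 20 ≥ 6 mo → does not qualify.
Product C: score 818 ≥ 660; DTI 40.3% ≤ 45%; employment 20 ≥ 18 mo → qualifies.

Product C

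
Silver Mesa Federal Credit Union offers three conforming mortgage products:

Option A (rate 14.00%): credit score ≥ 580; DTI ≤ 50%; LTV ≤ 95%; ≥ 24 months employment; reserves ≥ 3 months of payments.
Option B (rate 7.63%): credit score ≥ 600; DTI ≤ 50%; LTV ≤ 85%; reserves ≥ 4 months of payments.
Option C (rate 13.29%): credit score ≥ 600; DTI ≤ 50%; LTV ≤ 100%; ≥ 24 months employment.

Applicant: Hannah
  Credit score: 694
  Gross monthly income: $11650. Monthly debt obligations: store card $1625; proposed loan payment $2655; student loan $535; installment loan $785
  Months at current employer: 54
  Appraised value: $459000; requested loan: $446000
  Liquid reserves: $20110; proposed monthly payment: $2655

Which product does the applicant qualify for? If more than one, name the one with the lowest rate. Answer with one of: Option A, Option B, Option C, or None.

Total debts = (1,625 + 2,655 + 535 + 785) = 5,600; DTI = 5,600/11,650 = 48.1%.
LTV = 446,000/459,000 = 97.2%.
Reserves = 20,110/2,655 = 7.6 months.
Option A: score 694 ≥ 580; DTI 48.1% ≤ 50%; LTV 97.2% > 95%; employment 54 ≥ 24 mo; reserves 7.6 ≥ 3 mo → does not qualify.
Option B: score 694 ≥ 600; DTI 48.1% ≤ 50%; LTV 97.2% > 85%; reserves 7.6 ≥ 4 mo → does not qualify.
Option C: score 694 ≥ 600; DTI 48.1% ≤ 50%; LTV 97.2% ≤ 100%; employment 54 ≥ 24 mo → qualifies.

Option C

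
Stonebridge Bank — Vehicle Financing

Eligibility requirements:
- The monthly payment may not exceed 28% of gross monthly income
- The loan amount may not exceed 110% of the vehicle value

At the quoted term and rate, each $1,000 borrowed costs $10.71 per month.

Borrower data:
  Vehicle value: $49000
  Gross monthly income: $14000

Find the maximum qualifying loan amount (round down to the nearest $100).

$53,900

Payment cap: 28% × $14,000 = $3,920/month.
At $10.71 per $1,000, that supports 3,920/10.71 × 1,000 ≈ $366,013 → $366,000.
LTV cap: 110% × $49,000 = $53,900 → $53,900.
Binding constraint: loan-to-value.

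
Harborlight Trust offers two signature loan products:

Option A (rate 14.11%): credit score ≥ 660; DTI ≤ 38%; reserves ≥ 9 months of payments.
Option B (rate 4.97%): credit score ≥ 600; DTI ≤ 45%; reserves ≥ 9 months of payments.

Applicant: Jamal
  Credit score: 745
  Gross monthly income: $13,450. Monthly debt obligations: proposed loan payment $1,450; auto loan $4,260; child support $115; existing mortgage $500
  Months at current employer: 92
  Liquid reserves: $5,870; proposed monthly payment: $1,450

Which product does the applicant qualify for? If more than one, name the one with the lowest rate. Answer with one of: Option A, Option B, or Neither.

Neither

Total debts = (1,450 + 4,260 + 115 + 500) = 6,325; DTI = 6,325/13,450 = 47%.
Reserves = 5,870/1,450 = 4.0 months.
Option A: score 745 ≥ 660; DTI 47% > 38%; reserves 4.0 < 9 mo → does not qualify.
Option B: score 745 ≥ 600; DTI 47% > 45%; reserves 4.0 < 9 mo → does not qualify.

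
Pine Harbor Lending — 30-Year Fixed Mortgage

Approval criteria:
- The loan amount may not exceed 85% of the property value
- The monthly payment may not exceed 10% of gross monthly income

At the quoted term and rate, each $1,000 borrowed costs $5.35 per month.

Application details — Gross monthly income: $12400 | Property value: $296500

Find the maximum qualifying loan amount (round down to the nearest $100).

Payment cap: 10% × $12,400 = $1,240/month.
At $5.35 per $1,000, that supports 1,240/5.35 × 1,000 ≈ $231,775 → $231,700.
LTV cap: 85% × $296,500 = $252,025 → $252,000.
Binding constraint: payment-to-income.

$231,700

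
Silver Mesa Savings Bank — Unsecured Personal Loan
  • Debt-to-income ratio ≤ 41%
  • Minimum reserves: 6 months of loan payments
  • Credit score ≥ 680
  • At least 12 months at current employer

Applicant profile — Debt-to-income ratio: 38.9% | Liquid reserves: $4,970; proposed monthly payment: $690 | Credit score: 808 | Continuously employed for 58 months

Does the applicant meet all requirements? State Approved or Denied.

DTI 38.9% ≤ 41%
Reserves: 4,970 ÷ 690 = 7.2 months (meets 6-month minimum)
Credit score 808 ≥ 680 (meets)
Employment 58 ≥ 12 months
All criteria satisfied.

Approved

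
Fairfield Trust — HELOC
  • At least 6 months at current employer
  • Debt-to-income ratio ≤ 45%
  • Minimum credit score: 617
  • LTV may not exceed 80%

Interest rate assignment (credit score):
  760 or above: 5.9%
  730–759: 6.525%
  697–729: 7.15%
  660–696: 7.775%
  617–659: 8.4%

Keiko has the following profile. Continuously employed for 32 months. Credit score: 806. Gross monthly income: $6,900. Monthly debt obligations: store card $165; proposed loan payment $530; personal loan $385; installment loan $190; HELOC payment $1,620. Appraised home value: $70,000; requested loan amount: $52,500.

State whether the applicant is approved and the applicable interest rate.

Credit score 806 ≥ 617 (meets minimum)
Employment 32 ≥ 6 months
Total monthly debts = (165 + 530 + 385 + 190 + 1,620) = 2,890. DTI = 2,890/6,900 = 41.9% ≤ 45%
Loan-to-value = 52,500/70,000 = 75% — pass (80% max)
All requirements met. Score 806 falls in the 760 or above tier → 5.9%.

Approved at 5.9%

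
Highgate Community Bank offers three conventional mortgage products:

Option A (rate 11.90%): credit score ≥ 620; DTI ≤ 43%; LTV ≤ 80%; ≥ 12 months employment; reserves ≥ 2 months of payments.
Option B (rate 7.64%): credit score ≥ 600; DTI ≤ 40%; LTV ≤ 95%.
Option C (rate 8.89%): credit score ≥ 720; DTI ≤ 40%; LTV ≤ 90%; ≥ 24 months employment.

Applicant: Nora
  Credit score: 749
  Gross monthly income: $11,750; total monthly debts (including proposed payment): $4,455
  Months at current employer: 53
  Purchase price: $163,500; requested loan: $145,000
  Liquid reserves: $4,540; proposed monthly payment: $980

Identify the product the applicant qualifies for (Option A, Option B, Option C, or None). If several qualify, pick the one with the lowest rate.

DTI = 4,455/11,750 = 37.9%.
LTV = 145,000/163,500 = 88.7%.
Reserves = 4,540/980 = 4.6 months.
Option A: score 749 ≥ 620; DTI 37.9% ≤ 43%; LTV 88.7% > 80%; employment 53 ≥ 12 mo; reserves 4.6 ≥ 2 mo → does not qualify.
Option B: score 749 ≥ 600; DTI 37.9% ≤ 40%; LTV 88.7% ≤ 95% → qualifies.
Option C: score 749 ≥ 720; DTI 37.9% ≤ 40%; LTV 88.7% ≤ 90%; employment 53 ≥ 24 mo → qualifies.
Qualifying: Option B, Option C. Lowest rate is 7.64% → Option B.

Option B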